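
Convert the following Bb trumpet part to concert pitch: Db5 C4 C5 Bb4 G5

Cb5 Bb3 Bb4 Ab4 F5

Written C4 on the Bb trumpet sounds as Bb3, a major second lower; apply that shift to every note.
Db5 gives Cb5
C4 gives Bb3
C5 gives Bb4
Bb4 gives Ab4
G5 gives F5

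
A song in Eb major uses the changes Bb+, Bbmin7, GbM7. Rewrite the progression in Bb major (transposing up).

Eb major up to Bb major is a perfect fifth; each chord root moves by that interval while the quality stays the same.
Bb+: root Bb up a perfect fifth → F, giving F+.
Bbmin7: root Bb up a perfect fifth → F, giving Fmin7.
GbM7: root Gb up a perfect fifth → Db, giving DbM7.

F+ Fmin7 DbM7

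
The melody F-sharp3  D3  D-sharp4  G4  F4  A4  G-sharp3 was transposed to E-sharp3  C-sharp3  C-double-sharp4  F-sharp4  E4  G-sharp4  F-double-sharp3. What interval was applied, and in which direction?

down a minor second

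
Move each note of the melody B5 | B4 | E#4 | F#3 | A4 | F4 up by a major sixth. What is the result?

B5: a sixth up reaches G, and 9 semitones makes it G#6.
B4 up a major sixth is G#5.
A major sixth up from E#4 gives C##5.
F#3: a sixth up reaches D, and 9 semitones makes it D#4.
A4: a sixth up reaches F, and 9 semitones makes it F#5.
A major sixth up from F4 gives D5.

G#6 G#5 C##5 D#4 F#5 D5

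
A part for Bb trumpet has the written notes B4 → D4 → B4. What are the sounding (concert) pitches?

The Bb trumpet sounds a major second below written, so transpose each written note down a major second.
B4 gives A4
D4 gives C4
B4 gives A4

A4 C4 A4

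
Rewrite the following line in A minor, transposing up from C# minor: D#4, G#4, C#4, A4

C# minor to A minor up is a minor sixth, so every note moves up by that interval.
D#4 gives B4
G#4 gives E5
C#4 gives A4
A4 gives F5

B4 E5 A4 F5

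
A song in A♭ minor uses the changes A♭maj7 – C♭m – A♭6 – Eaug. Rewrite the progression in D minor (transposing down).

Dmaj7 Fm D6 A#aug

A♭ minor down to D minor is a diminished fifth; each chord root moves by that interval while the quality stays the same.
A♭maj7: root A♭ down a diminished fifth → D, giving Dmaj7.
C♭m: root C♭ down a diminished fifth → F, giving Fm.
A♭6: root A♭ down a diminished fifth → D, giving D6.
Eaug: root E down a diminished fifth → A#, giving A#aug.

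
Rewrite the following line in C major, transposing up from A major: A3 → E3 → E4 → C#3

C4 G3 G4 E3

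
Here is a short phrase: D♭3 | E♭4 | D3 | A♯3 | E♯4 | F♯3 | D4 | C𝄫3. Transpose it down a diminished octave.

A diminished octave down from Db3 gives D2.
A diminished octave down from Eb4 gives E3.
D3 down a diminished octave is D#2.
A#3: an octave down reaches A, and 11 semitones makes it A##2.
E#4: an octave down reaches E, and 11 semitones makes it E##3.
F#3: an octave down reaches F, and 11 semitones makes it F##2.
A diminished octave down from D4 gives D#3.
Cbb3: an octave down reaches C, and 11 semitones makes it Cb2.

D2 E3 D#2 A##2 E##3 F##2 D#3 Cb2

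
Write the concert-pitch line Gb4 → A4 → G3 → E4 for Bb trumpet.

Written C4 sounds as Bb3 on the Bb trumpet, so concert pitches are written a major second up.
Gb4 to Ab4
A4 to B4
G3 to A3
E4 to F#4

Ab4 B4 A3 F#4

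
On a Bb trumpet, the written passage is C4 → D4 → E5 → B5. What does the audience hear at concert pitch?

Bb3 C4 D5 A5

The Bb trumpet sounds a major second below written, so transpose each written note down a major second.
C4 to Bb3
D4 to C4
E5 to D5
B5 to A5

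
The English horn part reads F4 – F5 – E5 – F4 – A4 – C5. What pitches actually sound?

Written C4 on the English horn sounds as F3, a perfect fifth lower; apply that shift to every note.
F4 becomes Bb3
F5 becomes Bb4
E5 becomes A4
F4 becomes Bb3
A4 becomes D4
C5 becomes F4

Bb3 Bb4 A4 Bb3 D4 F4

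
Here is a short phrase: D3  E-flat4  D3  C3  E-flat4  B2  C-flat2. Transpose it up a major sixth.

B3 C5 B3 A3 C5 G#3 Ab2

D3 to B3
Eb4 to C5
D3 to B3
C3 to A3
Eb4 to C5
B2 to G#3
Cb2 to Ab2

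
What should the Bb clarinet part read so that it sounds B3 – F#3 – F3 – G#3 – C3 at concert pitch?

C#4 G#3 G3 A#3 D3

Written C4 sounds as Bb3 on the Bb clarinet, so concert pitches are written a major second up.
B3 -> C#4
F#3 -> G#3
F3 -> G3
G#3 -> A#3
C3 -> D3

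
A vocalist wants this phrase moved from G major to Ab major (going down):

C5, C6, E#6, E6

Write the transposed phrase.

Db4 Db5 F#5 F5

G major to Ab major down is a major seventh, so every note moves down by that interval.
C5 becomes Db4
C6 becomes Db5
E#6 becomes F#5
E6 becomes F5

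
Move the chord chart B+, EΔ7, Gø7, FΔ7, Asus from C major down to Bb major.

A+ DΔ7 Fø7 EbΔ7 Gsus

C major down to Bb major is a major second; each chord root moves by that interval while the quality stays the same.
B+: root B down a major second → A, giving A+.
EΔ7: root E down a major second → D, giving DΔ7.
Gø7: root G down a major second → F, giving Fø7.
FΔ7: root F down a major second → Eb, giving EbΔ7.
Asus: root A down a major second → G, giving Gsus.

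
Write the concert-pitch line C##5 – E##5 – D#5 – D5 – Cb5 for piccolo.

C##4 E##4 D#4 D4 Cb4

The piccolo sounds a perfect octave above written, so the written part must be a perfect octave below concert — transpose each note down.
C##5 to C##4
E##5 to E##4
D#5 to D#4
D5 to D4
Cb5 to Cb4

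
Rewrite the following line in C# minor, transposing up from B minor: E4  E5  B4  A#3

F#4 F#5 C#5 B#3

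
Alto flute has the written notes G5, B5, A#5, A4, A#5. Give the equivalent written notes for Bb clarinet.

E5 G#5 F##5 F#4 F##5

First find concert pitch: the alto flute sounds a perfect fourth below written, so G5 B5 A#5 A4 A#5 sounds D5 F#5 E#5 E4 E#5.
Then write for Bb clarinet: it sounds a major second below written, so the part must be a major second above concert.
D5 → E5
F#5 → G#5
E#5 → F##5
E4 → F#4
E#5 → F##5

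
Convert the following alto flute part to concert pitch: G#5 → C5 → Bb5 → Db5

Written C4 on the alto flute sounds as G3, a perfect fourth lower; apply that shift to every note.
G#5 becomes D#5
C5 becomes G4
Bb5 becomes F5
Db5 becomes Ab4

D#5 G4 F5 Ab4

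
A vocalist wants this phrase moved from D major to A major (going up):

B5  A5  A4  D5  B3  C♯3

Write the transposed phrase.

From D up to A is a perfect fifth; apply that to each pitch.
B5 becomes F#6
A5 becomes E6
A4 becomes E5
D5 becomes A5
B3 becomes F#4
C#3 becomes G#3

F#6 E6 E5 A5 F#4 G#3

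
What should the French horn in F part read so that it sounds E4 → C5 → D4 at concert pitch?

B4 G5 A4

Written C4 sounds as F3 on the French horn in F, so concert pitches are written a perfect fifth up.
E4 -> B4
C5 -> G5
D4 -> A4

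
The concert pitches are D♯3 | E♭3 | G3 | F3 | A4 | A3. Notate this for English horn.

A#3 Bb3 D4 C4 E5 E4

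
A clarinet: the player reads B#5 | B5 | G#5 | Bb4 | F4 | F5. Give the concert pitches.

Written C4 on the A clarinet sounds as A3, a minor third lower; apply that shift to every note.
B#5 -> G##5
B5 -> G#5
G#5 -> E#5
Bb4 -> G4
F4 -> D4
F5 -> D5

G##5 G#5 E#5 G4 D4 D5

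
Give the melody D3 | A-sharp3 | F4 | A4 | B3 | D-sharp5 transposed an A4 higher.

G#3 D##4 B4 D#5 E#4 G##5

D3 gives G#3
A#3 gives D##4
F4 gives B4
A4 gives D#5
B3 gives E#4
D#5 gives G##5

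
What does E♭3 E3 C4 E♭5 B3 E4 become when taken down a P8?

Eb2 E2 C3 Eb4 B2 E3

Eb3 down a perfect octave is Eb2.
E3: an octave down reaches E, and 12 semitones makes it E2.
C4: an octave down reaches C, and 12 semitones makes it C3.
Eb5 down a perfect octave is Eb4.
B3: an octave down reaches B, and 12 semitones makes it B2.
A perfect octave down from E4 gives E3.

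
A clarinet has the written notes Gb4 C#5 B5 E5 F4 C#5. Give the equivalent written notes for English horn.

Bb4 E#5 D#6 G#5 A4 E#5

First find concert pitch: the A clarinet sounds a minor third below written, so Gb4 C#5 B5 E5 F4 C#5 sounds Eb4 A#4 G#5 C#5 D4 A#4.
Then write for English horn: it sounds a perfect fifth below written, so the part must be a perfect fifth above concert.
Eb4 → Bb4
A#4 → E#5
G#5 → D#6
C#5 → G#5
D4 → A4
A#4 → E#5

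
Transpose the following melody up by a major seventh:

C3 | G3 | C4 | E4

B3 F#4 B4 D#5

A major seventh up from C3 gives B3.
A major seventh up from G3 gives F#4.
C4 up a major seventh is B4.
E4 up a major seventh is D#5.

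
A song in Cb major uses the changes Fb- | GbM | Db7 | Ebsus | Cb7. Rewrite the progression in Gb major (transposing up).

Cb- DbM Ab7 Bbsus Gb7

Cb major up to Gb major is a perfect fifth; each chord root moves by that interval while the quality stays the same.
Fb-: root Fb up a perfect fifth → Cb, giving Cb-.
GbM: root Gb up a perfect fifth → Db, giving DbM.
Db7: root Db up a perfect fifth → Ab, giving Ab7.
Ebsus: root Eb up a perfect fifth → Bb, giving Bbsus.
Cb7: root Cb up a perfect fifth → Gb, giving Gb7.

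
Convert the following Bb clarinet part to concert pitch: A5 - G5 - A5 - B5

G5 F5 G5 A5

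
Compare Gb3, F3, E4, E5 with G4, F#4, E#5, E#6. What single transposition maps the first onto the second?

Take the first pair: Gb3 → G4. G to G spans 8 letter names, so the interval is some kind of octave.
Gb3 to G4 is 13 semitones, which makes it an augmented octave; the second version is higher, so the direction is up.
Checking another pair — E5 → E#6 — gives the same interval.

up an augmented octave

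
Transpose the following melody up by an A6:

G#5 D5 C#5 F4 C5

E##6 B#5 A##5 D#5 A#5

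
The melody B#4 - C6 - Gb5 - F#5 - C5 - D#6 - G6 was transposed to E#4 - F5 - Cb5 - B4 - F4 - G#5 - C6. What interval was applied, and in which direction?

down a perfect fifth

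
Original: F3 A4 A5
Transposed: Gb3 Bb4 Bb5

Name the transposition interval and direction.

up a minor second

From F3 to Gb3 is 2 letter names — a second of some quality.
F3 to Gb3 is 1 semitone, which makes it a minor second; the second version is higher, so the direction is up.
Checking another pair — A5 → Bb5 — gives the same interval.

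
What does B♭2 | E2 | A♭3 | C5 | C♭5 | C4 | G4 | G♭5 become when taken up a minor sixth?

Bb2 up a minor sixth is Gb3.
A minor sixth up from E2 gives C3.
Ab3: a sixth up reaches F, and 8 semitones makes it Fb4.
C5 up a minor sixth is Ab5.
Cb5: a sixth up reaches A, and 8 semitones makes it Abb5.
C4 up a minor sixth is Ab4.
A minor sixth up from G4 gives Eb5.
Gb5 up a minor sixth is Ebb6.

Gb3 C3 Fb4 Ab5 Abb5 Ab4 Eb5 Ebb6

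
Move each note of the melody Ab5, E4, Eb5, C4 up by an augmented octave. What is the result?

A6 E#5 E6 C#5

An augmented octave up from Ab5 gives A6.
An augmented octave up from E4 gives E#5.
An augmented octave up from Eb5 gives E6.
An augmented octave up from C4 gives C#5.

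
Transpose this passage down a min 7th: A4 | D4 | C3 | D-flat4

B3 E3 D2 Eb3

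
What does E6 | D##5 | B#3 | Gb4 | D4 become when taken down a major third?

E6 -> C6
D##5 -> B#4
B#3 -> G#3
Gb4 -> Ebb4
D4 -> Bb3

C6 B#4 G#3 Ebb4 Bb3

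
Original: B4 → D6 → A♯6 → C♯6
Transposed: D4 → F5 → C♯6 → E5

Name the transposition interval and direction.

down a major sixth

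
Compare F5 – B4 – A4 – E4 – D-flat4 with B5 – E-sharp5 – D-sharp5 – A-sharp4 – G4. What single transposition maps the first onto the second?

From F5 to B5 is 4 letter names — a fourth of some quality.
F5 to B5 is 6 semitones, which makes it an augmented fourth; the second version is higher, so the direction is up.
Checking another pair — Db4 → G4 — gives the same interval.

up an augmented fourth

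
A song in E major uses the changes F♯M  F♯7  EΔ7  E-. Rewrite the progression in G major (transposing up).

E major up to G major is a minor third; each chord root moves by that interval while the quality stays the same.
F♯M: root F♯ up a minor third → A, giving AM.
F♯7: root F♯ up a minor third → A, giving A7.
EΔ7: root E up a minor third → G, giving GΔ7.
E-: root E up a minor third → G, giving G-.

AM A7 GΔ7 G-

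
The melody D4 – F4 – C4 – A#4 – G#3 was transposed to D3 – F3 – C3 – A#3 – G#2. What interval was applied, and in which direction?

down a perfect octave

Take the first pair: D4 → D3. D to D spans 8 letter names, so the interval is some kind of octave.
D3 to D4 is 12 semitones, which makes it a perfect octave; the second version is lower, so the direction is down.
Checking another pair — G#3 → G#2 — gives the same interval.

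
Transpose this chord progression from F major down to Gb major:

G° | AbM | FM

Ab° BbbM GbM

F major down to Gb major is a major seventh; each chord root moves by that interval while the quality stays the same.
G°: root G down a major seventh → Ab, giving Ab°.
AbM: root Ab down a major seventh → Bbb, giving BbbM.
FM: root F down a major seventh → Gb, giving GbM.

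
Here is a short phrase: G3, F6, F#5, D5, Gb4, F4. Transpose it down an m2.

A minor second down from G3 gives F#3.
F6 down a minor second is E6.
A minor second down from F#5 gives E#5.
A minor second down from D5 gives C#5.
A minor second down from Gb4 gives F4.
F4 down a minor second is E4.

F#3 E6 E#5 C#5 F4 E4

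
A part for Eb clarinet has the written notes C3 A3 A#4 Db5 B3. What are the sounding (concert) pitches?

Eb3 C4 C#5 Fb5 D4

Written C4 on the Eb clarinet sounds as Eb4, a minor third higher; apply that shift to every note.
C3 becomes Eb3
A3 becomes C4
A#4 becomes C#5
Db5 becomes Fb5
B3 becomes D4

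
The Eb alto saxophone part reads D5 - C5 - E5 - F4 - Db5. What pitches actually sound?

F4 Eb4 G4 Ab3 Fb4

Written C4 on the Eb alto saxophone sounds as Eb3, a major sixth lower; apply that shift to every note.
D5 becomes F4
C5 becomes Eb4
E5 becomes G4
F4 becomes Ab3
Db5 becomes Fb4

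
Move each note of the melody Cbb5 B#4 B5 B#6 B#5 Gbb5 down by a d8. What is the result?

Cb4 B##3 B#4 B##5 B##4 Gb4

Cbb5 down a diminished octave is Cb4.
B#4 down a diminished octave is B##3.
A diminished octave down from B5 gives B#4.
B#6 down a diminished octave is B##5.
A diminished octave down from B#5 gives B##4.
A diminished octave down from Gbb5 gives Gb4.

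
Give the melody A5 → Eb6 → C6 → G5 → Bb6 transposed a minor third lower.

F#5 C6 A5 E5 G6

A5 gives F#5
Eb6 gives C6
C6 gives A5
G5 gives E5
Bb6 gives G6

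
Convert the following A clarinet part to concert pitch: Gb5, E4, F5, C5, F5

The A clarinet sounds a minor third below written, so transpose each written note down a minor third.
Gb5 gives Eb5
E4 gives C#4
F5 gives D5
C5 gives A4
F5 gives D5

Eb5 C#4 D5 A4 D5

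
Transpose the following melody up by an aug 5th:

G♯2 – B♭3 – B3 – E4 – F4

D##3 F#4 F##4 B#4 C#5

G#2 gives D##3
Bb3 gives F#4
B3 gives F##4
E4 gives B#4
F4 gives C#5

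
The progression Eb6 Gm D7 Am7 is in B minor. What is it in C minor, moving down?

B minor down to C minor is a major seventh; each chord root moves by that interval while the quality stays the same.
Eb6: root Eb down a major seventh → Fb, giving Fb6.
Gm: root G down a major seventh → Ab, giving Abm.
D7: root D down a major seventh → Eb, giving Eb7.
Am7: root A down a major seventh → Bb, giving Bbm7.

Fb6 Abm Eb7 Bbm7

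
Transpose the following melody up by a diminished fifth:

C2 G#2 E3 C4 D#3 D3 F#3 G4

C2 to Gb2
G#2 to D3
E3 to Bb3
C4 to Gb4
D#3 to A3
D3 to Ab3
F#3 to C4
G4 to Db5

Gb2 D3 Bb3 Gb4 A3 Ab3 C4 Db5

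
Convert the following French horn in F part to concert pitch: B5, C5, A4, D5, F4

E5 F4 D4 G4 Bb3

The French horn in F sounds a perfect fifth below written, so transpose each written note down a perfect fifth.
B5 to E5
C5 to F4
A4 to D4
D5 to G4
F4 to Bb3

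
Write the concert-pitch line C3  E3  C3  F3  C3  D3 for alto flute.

Written C4 sounds as G3 on the alto flute, so concert pitches are written a perfect fourth up.
C3 -> F3
E3 -> A3
C3 -> F3
F3 -> Bb3
C3 -> F3
D3 -> G3

F3 A3 F3 Bb3 F3 G3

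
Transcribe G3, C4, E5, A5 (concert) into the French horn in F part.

Written C4 sounds as F3 on the French horn in F, so concert pitches are written a perfect fifth up.
G3 -> D4
C4 -> G4
E5 -> B5
A5 -> E6

D4 G4 B5 E6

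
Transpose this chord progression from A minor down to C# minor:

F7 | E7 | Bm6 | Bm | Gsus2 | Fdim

A minor down to C# minor is a minor sixth; each chord root moves by that interval while the quality stays the same.
F7: root F down a minor sixth → A, giving A7.
E7: root E down a minor sixth → G#, giving G#7.
Bm6: root B down a minor sixth → D#, giving D#m6.
Bm: root B down a minor sixth → D#, giving D#m.
Gsus2: root G down a minor sixth → B, giving Bsus2.
Fdim: root F down a minor sixth → A, giving Adim.

A7 G#7 D#m6 D#m Bsus2 Adim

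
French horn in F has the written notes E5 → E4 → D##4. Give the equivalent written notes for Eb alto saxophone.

F#5 F#4 E##4

First find concert pitch: the French horn in F sounds a perfect fifth below written, so E5 E4 D##4 sounds A4 A3 G##3.
Then write for Eb alto saxophone: it sounds a major sixth below written, so the part must be a major sixth above concert.
A4 → F#5
A3 → F#4
G##3 → E##4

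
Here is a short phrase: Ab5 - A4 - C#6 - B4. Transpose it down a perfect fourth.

Ab5 down a perfect fourth is Eb5.
A4 down a perfect fourth is E4.
C#6: a fourth down reaches G, and 5 semitones makes it G#5.
B4: a fourth down reaches F, and 5 semitones makes it F#4.

Eb5 E4 G#5 F#4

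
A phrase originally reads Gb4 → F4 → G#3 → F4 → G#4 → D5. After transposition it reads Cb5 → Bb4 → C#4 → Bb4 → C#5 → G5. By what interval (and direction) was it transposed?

Take the first pair: Gb4 → Cb5. G to C spans 4 letter names, so the interval is some kind of fourth.
Gb4 to Cb5 is 5 semitones, which makes it a perfect fourth; the second version is higher, so the direction is up.
Checking another pair — D5 → G5 — gives the same interval.

up a perfect fourth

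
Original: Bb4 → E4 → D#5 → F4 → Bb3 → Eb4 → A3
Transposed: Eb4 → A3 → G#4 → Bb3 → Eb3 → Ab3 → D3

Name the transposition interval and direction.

down a perfect fifth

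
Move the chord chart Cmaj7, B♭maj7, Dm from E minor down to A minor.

Fmaj7 Ebmaj7 Gm

E minor down to A minor is a perfect fifth; each chord root moves by that interval while the quality stays the same.
Cmaj7: root C down a perfect fifth → F, giving Fmaj7.
B♭maj7: root B♭ down a perfect fifth → Eb, giving Ebmaj7.
Dm: root D down a perfect fifth → G, giving Gm.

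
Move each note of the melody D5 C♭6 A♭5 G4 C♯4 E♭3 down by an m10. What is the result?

D5 gives B3
Cb6 gives Ab4
Ab5 gives F4
G4 gives E3
C#4 gives A#2
Eb3 gives C2

B3 Ab4 F4 E3 A#2 C2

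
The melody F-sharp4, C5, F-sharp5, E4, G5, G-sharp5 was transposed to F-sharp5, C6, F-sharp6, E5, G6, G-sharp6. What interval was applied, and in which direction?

Take the first pair: F#4 → F#5. F to F spans 8 letter names, so the interval is some kind of octave.
F#4 to F#5 is 12 semitones, which makes it a perfect octave; the second version is higher, so the direction is up.
Checking another pair — G#5 → G#6 — gives the same interval.

up a perfect octave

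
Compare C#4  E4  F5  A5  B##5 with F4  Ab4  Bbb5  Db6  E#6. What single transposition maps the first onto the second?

From C#4 to F4 is 4 letter names — a fourth of some quality.
C#4 to F4 is 4 semitones, which makes it a diminished fourth; the second version is higher, so the direction is up.
Checking another pair — B##5 → E#6 — gives the same interval.

up a diminished fourth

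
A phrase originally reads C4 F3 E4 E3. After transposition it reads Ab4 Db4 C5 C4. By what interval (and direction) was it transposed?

up a minor sixth

Take the first pair: C4 → Ab4. C to A spans 6 letter names, so the interval is some kind of sixth.
C4 to Ab4 is 8 semitones, which makes it a minor sixth; the second version is higher, so the direction is up.
Checking another pair — E3 → C4 — gives the same interval.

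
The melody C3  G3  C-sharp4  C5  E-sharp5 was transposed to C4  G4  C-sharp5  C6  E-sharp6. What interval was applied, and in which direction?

From C3 to C4 is 8 letter names — an octave of some quality.
C3 to C4 is 12 semitones, which makes it a perfect octave; the second version is higher, so the direction is up.
Checking another pair — E#5 → E#6 — gives the same interval.

up a perfect octave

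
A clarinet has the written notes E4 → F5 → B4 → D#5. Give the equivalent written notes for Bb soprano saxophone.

D#4 E5 A#4 C##5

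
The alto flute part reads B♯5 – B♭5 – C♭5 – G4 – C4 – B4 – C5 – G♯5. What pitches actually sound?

F##5 F5 Gb4 D4 G3 F#4 G4 D#5

Written C4 on the alto flute sounds as G3, a perfect fourth lower; apply that shift to every note.
B#5 gives F##5
Bb5 gives F5
Cb5 gives Gb4
G4 gives D4
C4 gives G3
B4 gives F#4
C5 gives G4
G#5 gives D#5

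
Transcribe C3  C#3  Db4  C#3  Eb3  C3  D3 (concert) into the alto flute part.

F3 F#3 Gb4 F#3 Ab3 F3 G3

The alto flute sounds a perfect fourth below written, so the written part must be a perfect fourth above concert — transpose each note up.
C3 → F3
C#3 → F#3
Db4 → Gb4
C#3 → F#3
Eb3 → Ab3
C3 → F3
D3 → G3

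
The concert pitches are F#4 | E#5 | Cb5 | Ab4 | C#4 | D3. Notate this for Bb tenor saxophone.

G#5 F##6 Db6 Bb5 D#5 E4

The Bb tenor saxophone sounds a major ninth below written, so the written part must be a major ninth above concert — transpose each note up.
F#4 → G#5
E#5 → F##6
Cb5 → Db6
Ab4 → Bb5
C#4 → D#5
D3 → E4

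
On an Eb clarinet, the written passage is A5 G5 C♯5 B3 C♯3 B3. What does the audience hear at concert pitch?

The Eb clarinet sounds a minor third above written, so transpose each written note up a minor third.
A5 -> C6
G5 -> Bb5
C#5 -> E5
B3 -> D4
C#3 -> E3
B3 -> D4

C6 Bb5 E5 D4 E3 D4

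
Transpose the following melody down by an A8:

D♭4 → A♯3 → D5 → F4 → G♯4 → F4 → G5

Dbb3 A2 Db4 Fb3 G3 Fb3 Gb4

Db4: an octave down reaches D, and 13 semitones makes it Dbb3.
A#3: an octave down reaches A, and 13 semitones makes it A2.
D5: an octave down reaches D, and 13 semitones makes it Db4.
F4 down an augmented octave is Fb3.
G#4: an octave down reaches G, and 13 semitones makes it G3.
An augmented octave down from F4 gives Fb3.
G5: an octave down reaches G, and 13 semitones makes it Gb4.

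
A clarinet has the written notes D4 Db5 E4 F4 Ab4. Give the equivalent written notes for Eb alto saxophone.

First find concert pitch: the A clarinet sounds a minor third below written, so D4 Db5 E4 F4 Ab4 sounds B3 Bb4 C#4 D4 F4.
Then write for Eb alto saxophone: it sounds a major sixth below written, so the part must be a major sixth above concert.
B3 → G#4
Bb4 → G5
C#4 → A#4
D4 → B4
F4 → D5

G#4 G5 A#4 B4 D5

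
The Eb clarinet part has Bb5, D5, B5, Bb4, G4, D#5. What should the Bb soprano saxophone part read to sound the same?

Eb6 G5 E6 Eb5 C5 G#5

First find concert pitch: the Eb clarinet sounds a minor third above written, so Bb5 D5 B5 Bb4 G4 D#5 sounds Db6 F5 D6 Db5 Bb4 F#5.
Then write for Bb soprano saxophone: it sounds a major second below written, so the part must be a major second above concert.
Db6 → Eb6
F5 → G5
D6 → E6
Db5 → Eb5
Bb4 → C5
F#5 → G#5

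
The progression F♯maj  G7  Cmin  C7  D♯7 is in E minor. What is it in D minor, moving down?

Emaj F7 Bbmin Bb7 C#7

E minor down to D minor is a major second; each chord root moves by that interval while the quality stays the same.
F♯maj: root F♯ down a major second → E, giving Emaj.
G7: root G down a major second → F, giving F7.
Cmin: root C down a major second → Bb, giving Bbmin.
C7: root C down a major second → Bb, giving Bb7.
D♯7: root D♯ down a major second → C#, giving C#7.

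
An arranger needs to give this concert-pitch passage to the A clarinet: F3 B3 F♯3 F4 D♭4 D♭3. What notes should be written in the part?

Ab3 D4 A3 Ab4 Fb4 Fb3

Written C4 sounds as A3 on the A clarinet, so concert pitches are written a minor third up.
F3 becomes Ab3
B3 becomes D4
F#3 becomes A3
F4 becomes Ab4
Db4 becomes Fb4
Db3 becomes Fb3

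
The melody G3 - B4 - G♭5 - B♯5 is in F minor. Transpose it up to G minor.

From F up to G is a major second; apply that to each pitch.
G3 to A3
B4 to C#5
Gb5 to Ab5
B#5 to C##6

A3 C#5 Ab5 C##6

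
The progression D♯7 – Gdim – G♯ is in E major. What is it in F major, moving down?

E7 Abdim A

E major down to F major is a major seventh; each chord root moves by that interval while the quality stays the same.
D♯7: root D♯ down a major seventh → E, giving E7.
Gdim: root G down a major seventh → Ab, giving Abdim.
G♯: root G♯ down a major seventh → A, giving A.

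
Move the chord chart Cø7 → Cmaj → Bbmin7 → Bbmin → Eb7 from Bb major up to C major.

Dø7 Dmaj Cmin7 Cmin F7

Bb major up to C major is a major second; each chord root moves by that interval while the quality stays the same.
Cø7: root C up a major second → D, giving Dø7.
Cmaj: root C up a major second → D, giving Dmaj.
Bbmin7: root Bb up a major second → C, giving Cmin7.
Bbmin: root Bb up a major second → C, giving Cmin.
Eb7: root Eb up a major second → F, giving F7.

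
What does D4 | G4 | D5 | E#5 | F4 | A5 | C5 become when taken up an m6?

Bb4 Eb5 Bb5 C#6 Db5 F6 Ab5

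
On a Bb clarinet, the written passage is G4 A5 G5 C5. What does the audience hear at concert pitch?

F4 G5 F5 Bb4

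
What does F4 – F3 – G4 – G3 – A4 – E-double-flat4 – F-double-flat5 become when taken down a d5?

F4 down a diminished fifth is B3.
F3: a fifth down reaches B, and 6 semitones makes it B2.
G4: a fifth down reaches C, and 6 semitones makes it C#4.
G3 down a diminished fifth is C#3.
A4 down a diminished fifth is D#4.
A diminished fifth down from Ebb4 gives Ab3.
A diminished fifth down from Fbb5 gives Bbb4.

B3 B2 C#4 C#3 D#4 Ab3 Bbb4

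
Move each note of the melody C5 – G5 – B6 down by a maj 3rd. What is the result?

Ab4 Eb5 G6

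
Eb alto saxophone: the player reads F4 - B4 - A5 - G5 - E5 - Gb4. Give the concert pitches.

Ab3 D4 C5 Bb4 G4 Bbb3

Written C4 on the Eb alto saxophone sounds as Eb3, a major sixth lower; apply that shift to every note.
F4 gives Ab3
B4 gives D4
A5 gives C5
G5 gives Bb4
E5 gives G4
Gb4 gives Bbb3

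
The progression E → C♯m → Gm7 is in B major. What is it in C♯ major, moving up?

F# D#m Am7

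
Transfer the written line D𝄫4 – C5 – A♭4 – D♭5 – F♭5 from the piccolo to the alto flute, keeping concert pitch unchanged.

Gbb5 F6 Db6 Gb6 Bbb6

First find concert pitch: the piccolo sounds a perfect octave above written, so D𝄫4 C5 A♭4 D♭5 F♭5 sounds Dbb5 C6 Ab5 Db6 Fb6.
Then write for alto flute: it sounds a perfect fourth below written, so the part must be a perfect fourth above concert.
Dbb5 → Gbb5
C6 → F6
Ab5 → Db6
Db6 → Gb6
Fb6 → Bbb6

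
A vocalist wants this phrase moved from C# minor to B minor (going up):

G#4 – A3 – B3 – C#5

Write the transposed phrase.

F#5 G4 A4 B5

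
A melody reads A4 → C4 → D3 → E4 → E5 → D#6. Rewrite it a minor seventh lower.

A minor seventh down from A4 gives B3.
C4 down a minor seventh is D3.
D3 down a minor seventh is E2.
E4: a seventh down reaches F, and 10 semitones makes it F#3.
E5 down a minor seventh is F#4.
D#6: a seventh down reaches E, and 10 semitones makes it E#5.

B3 D3 E2 F#3 F#4 E#5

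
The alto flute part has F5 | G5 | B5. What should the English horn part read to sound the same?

G5 A5 C#6

First find concert pitch: the alto flute sounds a perfect fourth below written, so F5 G5 B5 sounds C5 D5 F#5.
Then write for English horn: it sounds a perfect fifth below written, so the part must be a perfect fifth above concert.
C5 → G5
D5 → A5
F#5 → C#6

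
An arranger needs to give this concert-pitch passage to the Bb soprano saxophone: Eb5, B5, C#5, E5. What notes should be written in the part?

Written C4 sounds as Bb3 on the Bb soprano saxophone, so concert pitches are written a major second up.
Eb5 → F5
B5 → C#6
C#5 → D#5
E5 → F#5

F5 C#6 D#5 F#5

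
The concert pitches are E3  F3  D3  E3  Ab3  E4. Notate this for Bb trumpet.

F#3 G3 E3 F#3 Bb3 F#4

The Bb trumpet sounds a major second below written, so the written part must be a major second above concert — transpose each note up.
E3 gives F#3
F3 gives G3
D3 gives E3
E3 gives F#3
Ab3 gives Bb3
E4 gives F#4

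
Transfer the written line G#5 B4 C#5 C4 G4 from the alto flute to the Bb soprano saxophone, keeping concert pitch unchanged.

E#5 G#4 A#4 A3 E4

First find concert pitch: the alto flute sounds a perfect fourth below written, so G#5 B4 C#5 C4 G4 sounds D#5 F#4 G#4 G3 D4.
Then write for Bb soprano saxophone: it sounds a major second below written, so the part must be a major second above concert.
D#5 → E#5
F#4 → G#4
G#4 → A#4
G3 → A3
D4 → E4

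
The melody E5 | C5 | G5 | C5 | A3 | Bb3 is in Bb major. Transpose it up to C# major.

F##5 D#5 A#5 D#5 B#3 C#4

From Bb up to C# is an augmented second; apply that to each pitch.
E5 becomes F##5
C5 becomes D#5
G5 becomes A#5
C5 becomes D#5
A3 becomes B#3
Bb3 becomes C#4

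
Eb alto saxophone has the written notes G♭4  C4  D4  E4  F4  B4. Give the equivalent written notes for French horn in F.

Fb4 Bb3 C4 D4 Eb4 A4

First find concert pitch: the Eb alto saxophone sounds a major sixth below written, so G♭4 C4 D4 E4 F4 B4 sounds Bbb3 Eb3 F3 G3 Ab3 D4.
Then write for French horn in F: it sounds a perfect fifth below written, so the part must be a perfect fifth above concert.
Bbb3 → Fb4
Eb3 → Bb3
F3 → C4
G3 → D4
Ab3 → Eb4
D4 → A4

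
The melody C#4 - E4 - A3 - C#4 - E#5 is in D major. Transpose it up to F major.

From D up to F is a minor third; apply that to each pitch.
C#4 -> E4
E4 -> G4
A3 -> C4
C#4 -> E4
E#5 -> G#5

E4 G4 C4 E4 G#5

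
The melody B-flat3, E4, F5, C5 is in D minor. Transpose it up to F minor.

D minor to F minor up is a minor third, so every note moves up by that interval.
Bb3 becomes Db4
E4 becomes G4
F5 becomes Ab5
C5 becomes Eb5

Db4 G4 Ab5 Eb5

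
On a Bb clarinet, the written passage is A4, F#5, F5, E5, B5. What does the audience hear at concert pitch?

G4 E5 Eb5 D5 A5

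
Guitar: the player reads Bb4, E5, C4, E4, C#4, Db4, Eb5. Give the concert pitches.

Bb3 E4 C3 E3 C#3 Db3 Eb4

Written C4 on the guitar sounds as C3, a perfect octave lower; apply that shift to every note.
Bb4 becomes Bb3
E5 becomes E4
C4 becomes C3
E4 becomes E3
C#4 becomes C#3
Db4 becomes Db3
Eb5 becomes Eb4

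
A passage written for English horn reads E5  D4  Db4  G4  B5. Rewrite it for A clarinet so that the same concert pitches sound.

First find concert pitch: the English horn sounds a perfect fifth below written, so E5 D4 Db4 G4 B5 sounds A4 G3 Gb3 C4 E5.
Then write for A clarinet: it sounds a minor third below written, so the part must be a minor third above concert.
A4 → C5
G3 → Bb3
Gb3 → Bbb3
C4 → Eb4
E5 → G5

C5 Bb3 Bbb3 Eb4 G5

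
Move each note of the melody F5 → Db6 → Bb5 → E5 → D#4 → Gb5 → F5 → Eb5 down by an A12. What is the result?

F5 -> Bbb3
Db6 -> Gbb4
Bb5 -> Ebb4
E5 -> Ab3
D#4 -> G2
Gb5 -> Cbb4
F5 -> Bbb3
Eb5 -> Abb3

Bbb3 Gbb4 Ebb4 Ab3 G2 Cbb4 Bbb3 Abb3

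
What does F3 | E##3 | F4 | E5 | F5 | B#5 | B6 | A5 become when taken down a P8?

F2 E##2 F3 E4 F4 B#4 B5 A4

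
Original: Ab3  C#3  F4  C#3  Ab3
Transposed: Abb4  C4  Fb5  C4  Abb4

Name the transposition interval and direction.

up a diminished octave

From Ab3 to Abb4 is 8 letter names — an octave of some quality.
Ab3 to Abb4 is 11 semitones, which makes it a diminished octave; the second version is higher, so the direction is up.
Checking another pair — Ab3 → Abb4 — gives the same interval.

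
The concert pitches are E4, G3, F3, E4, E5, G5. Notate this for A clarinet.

G4 Bb3 Ab3 G4 G5 Bb5

Written C4 sounds as A3 on the A clarinet, so concert pitches are written a minor third up.
E4 to G4
G3 to Bb3
F3 to Ab3
E4 to G4
E5 to G5
G5 to Bb5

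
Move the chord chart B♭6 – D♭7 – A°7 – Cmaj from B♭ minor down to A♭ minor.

B♭ minor down to A♭ minor is a major second; each chord root moves by that interval while the quality stays the same.
B♭6: root B♭ down a major second → Ab, giving Ab6.
D♭7: root D♭ down a major second → Cb, giving Cb7.
A°7: root A down a major second → G, giving G°7.
Cmaj: root C down a major second → Bb, giving Bbmaj.

Ab6 Cb7 G°7 Bbmaj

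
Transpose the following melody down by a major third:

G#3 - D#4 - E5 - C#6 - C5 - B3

E3 B3 C5 A5 Ab4 G3

G#3 → E3
D#4 → B3
E5 → C5
C#6 → A5
C5 → Ab4
B3 → G3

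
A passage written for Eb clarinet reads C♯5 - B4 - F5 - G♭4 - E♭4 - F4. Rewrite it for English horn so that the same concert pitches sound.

First find concert pitch: the Eb clarinet sounds a minor third above written, so C♯5 B4 F5 G♭4 E♭4 F4 sounds E5 D5 Ab5 Bbb4 Gb4 Ab4.
Then write for English horn: it sounds a perfect fifth below written, so the part must be a perfect fifth above concert.
E5 → B5
D5 → A5
Ab5 → Eb6
Bbb4 → Fb5
Gb4 → Db5
Ab4 → Eb5

B5 A5 Eb6 Fb5 Db5 Eb5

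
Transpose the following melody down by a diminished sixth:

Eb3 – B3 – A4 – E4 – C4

G#2 D##3 C##4 G##3 E#3

Eb3 to G#2
B3 to D##3
A4 to C##4
E4 to G##3
C4 to E#3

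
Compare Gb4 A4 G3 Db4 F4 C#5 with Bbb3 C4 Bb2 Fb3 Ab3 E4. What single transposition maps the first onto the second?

Take the first pair: Gb4 → Bbb3. G to B spans 6 letter names, so the interval is some kind of sixth.
Bbb3 to Gb4 is 9 semitones, which makes it a major sixth; the second version is lower, so the direction is down.
Checking another pair — C#5 → E4 — gives the same interval.

down a major sixth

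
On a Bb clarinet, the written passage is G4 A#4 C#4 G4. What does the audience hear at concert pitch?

F4 G#4 B3 F4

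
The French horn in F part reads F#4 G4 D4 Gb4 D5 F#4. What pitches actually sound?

Written C4 on the French horn in F sounds as F3, a perfect fifth lower; apply that shift to every note.
F#4 becomes B3
G4 becomes C4
D4 becomes G3
Gb4 becomes Cb4
D5 becomes G4
F#4 becomes B3

B3 C4 G3 Cb4 G4 B3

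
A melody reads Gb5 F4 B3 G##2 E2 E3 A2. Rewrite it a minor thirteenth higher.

Gb5 up a minor thirteenth is Ebb7.
F4 up a minor thirteenth is Db6.
B3: a thirteenth up reaches G, and 20 semitones makes it G5.
A minor thirteenth up from G##2 gives E#4.
E2 up a minor thirteenth is C4.
E3 up a minor thirteenth is C5.
A minor thirteenth up from A2 gives F4.

Ebb7 Db6 G5 E#4 C4 C5 F4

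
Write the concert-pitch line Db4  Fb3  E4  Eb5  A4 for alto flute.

Gb4 Bbb3 A4 Ab5 D5

Written C4 sounds as G3 on the alto flute, so concert pitches are written a perfect fourth up.
Db4 becomes Gb4
Fb3 becomes Bbb3
E4 becomes A4
Eb5 becomes Ab5
A4 becomes D5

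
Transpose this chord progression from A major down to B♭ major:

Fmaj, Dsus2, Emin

Gbmaj Ebsus2 Fmin

A major down to B♭ major is a major seventh; each chord root moves by that interval while the quality stays the same.
Fmaj: root F down a major seventh → Gb, giving Gbmaj.
Dsus2: root D down a major seventh → Eb, giving Ebsus2.
Emin: root E down a major seventh → F, giving Fmin.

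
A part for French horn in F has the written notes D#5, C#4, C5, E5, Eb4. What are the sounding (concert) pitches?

The French horn in F sounds a perfect fifth below written, so transpose each written note down a perfect fifth.
D#5 becomes G#4
C#4 becomes F#3
C5 becomes F4
E5 becomes A4
Eb4 becomes Ab3

G#4 F#3 F4 A4 Ab3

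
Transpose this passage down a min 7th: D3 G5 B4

D3: a seventh down reaches E, and 10 semitones makes it E2.
G5: a seventh down reaches A, and 10 semitones makes it A4.
B4: a seventh down reaches C, and 10 semitones makes it C#4.

E2 A4 C#4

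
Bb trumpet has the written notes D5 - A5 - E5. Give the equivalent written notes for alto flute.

First find concert pitch: the Bb trumpet sounds a major second below written, so D5 A5 E5 sounds C5 G5 D5.
Then write for alto flute: it sounds a perfect fourth below written, so the part must be a perfect fourth above concert.
C5 → F5
G5 → C6
D5 → G5

F5 C6 G5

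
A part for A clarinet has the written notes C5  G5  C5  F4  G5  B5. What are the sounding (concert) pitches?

Written C4 on the A clarinet sounds as A3, a minor third lower; apply that shift to every note.
C5 becomes A4
G5 becomes E5
C5 becomes A4
F4 becomes D4
G5 becomes E5
B5 becomes G#5

A4 E5 A4 D4 E5 G#5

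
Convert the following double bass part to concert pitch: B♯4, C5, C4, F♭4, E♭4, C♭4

B#3 C4 C3 Fb3 Eb3 Cb3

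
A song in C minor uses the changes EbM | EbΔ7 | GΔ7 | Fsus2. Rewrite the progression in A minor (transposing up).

CM CΔ7 EΔ7 Dsus2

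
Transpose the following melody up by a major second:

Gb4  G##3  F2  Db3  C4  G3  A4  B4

Gb4 to Ab4
G##3 to A##3
F2 to G2
Db3 to Eb3
C4 to D4
G3 to A3
A4 to B4
B4 to C#5

Ab4 A##3 G2 Eb3 D4 A3 B4 C#5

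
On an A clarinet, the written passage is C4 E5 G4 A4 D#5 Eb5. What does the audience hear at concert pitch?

A3 C#5 E4 F#4 B#4 C5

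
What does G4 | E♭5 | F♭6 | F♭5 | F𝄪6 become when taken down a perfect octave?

A perfect octave down from G4 gives G3.
A perfect octave down from Eb5 gives Eb4.
Fb6 down a perfect octave is Fb5.
Fb5: an octave down reaches F, and 12 semitones makes it Fb4.
A perfect octave down from F##6 gives F##5.

G3 Eb4 Fb5 Fb4 F##5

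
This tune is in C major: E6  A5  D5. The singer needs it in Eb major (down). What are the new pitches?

From C down to Eb is a major sixth; apply that to each pitch.
E6 -> G5
A5 -> C5
D5 -> F4

G5 C5 F4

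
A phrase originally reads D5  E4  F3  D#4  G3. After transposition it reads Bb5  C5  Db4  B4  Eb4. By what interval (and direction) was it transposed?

up a minor sixth

Take the first pair: D5 → Bb5. D to B spans 6 letter names, so the interval is some kind of sixth.
D5 to Bb5 is 8 semitones, which makes it a minor sixth; the second version is higher, so the direction is up.
Checking another pair — G3 → Eb4 — gives the same interval.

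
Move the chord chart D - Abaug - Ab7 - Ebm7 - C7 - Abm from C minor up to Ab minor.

C minor up to Ab minor is a minor sixth; each chord root moves by that interval while the quality stays the same.
D: root D up a minor sixth → Bb, giving Bb.
Abaug: root Ab up a minor sixth → Fb, giving Fbaug.
Ab7: root Ab up a minor sixth → Fb, giving Fb7.
Ebm7: root Eb up a minor sixth → Cb, giving Cbm7.
C7: root C up a minor sixth → Ab, giving Ab7.
Abm: root Ab up a minor sixth → Fb, giving Fbm.

Bb Fbaug Fb7 Cbm7 Ab7 Fbm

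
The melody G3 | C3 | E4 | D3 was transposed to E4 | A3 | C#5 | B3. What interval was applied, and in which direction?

up a major sixth

From G3 to E4 is 6 letter names — a sixth of some quality.
G3 to E4 is 9 semitones, which makes it a major sixth; the second version is higher, so the direction is up.
Checking another pair — D3 → B3 — gives the same interval.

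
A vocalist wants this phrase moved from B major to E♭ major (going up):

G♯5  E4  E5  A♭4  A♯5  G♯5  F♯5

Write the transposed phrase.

C6 Ab4 Ab5 Dbb5 D6 C6 Bb5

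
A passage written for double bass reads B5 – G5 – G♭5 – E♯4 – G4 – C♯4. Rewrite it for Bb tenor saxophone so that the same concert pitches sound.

First find concert pitch: the double bass sounds a perfect octave below written, so B5 G5 G♭5 E♯4 G4 C♯4 sounds B4 G4 Gb4 E#3 G3 C#3.
Then write for Bb tenor saxophone: it sounds a major ninth below written, so the part must be a major ninth above concert.
B4 → C#6
G4 → A5
Gb4 → Ab5
E#3 → F##4
G3 → A4
C#3 → D#4

C#6 A5 Ab5 F##4 A4 D#4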